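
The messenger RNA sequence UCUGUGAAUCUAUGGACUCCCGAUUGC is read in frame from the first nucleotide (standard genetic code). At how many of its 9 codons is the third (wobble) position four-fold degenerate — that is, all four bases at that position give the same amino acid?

5

Codon 1 UCU (Ser): third position 4-fold.
Codon 2 GUG (Val): third position 4-fold.
Codon 3 AAU (Asn): third position 2-fold.
Codon 4 CUA (Leu): third position 4-fold.
Codon 5 UGG (Trp): third position 1-fold.
Codon 6 ACU (Thr): third position 4-fold.
Codon 7 CCC (Pro): third position 4-fold.
Codon 8 GAU (Asp): third position 2-fold.
Codon 9 UGC (Cys): third position 2-fold.
Four-fold degenerate third positions: 5.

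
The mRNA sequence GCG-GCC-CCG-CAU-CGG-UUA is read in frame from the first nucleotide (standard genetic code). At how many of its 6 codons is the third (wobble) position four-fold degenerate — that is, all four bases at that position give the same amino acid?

Codon 1 GCG (Ala): third position 4-fold.
Codon 2 GCC (Ala): third position 4-fold.
Codon 3 CCG (Pro): third position 4-fold.
Codon 4 CAU (His): third position 2-fold.
Codon 5 CGG (Arg): third position 4-fold.
Codon 6 UUA (Leu): third position 2-fold.
Four-fold degenerate third positions: 4.

4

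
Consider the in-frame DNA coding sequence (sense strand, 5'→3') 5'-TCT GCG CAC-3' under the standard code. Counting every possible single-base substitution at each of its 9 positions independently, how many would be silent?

7

Codon 1 (TCT, Ser): 3 synonymous substitutions.
Codon 2 (GCG, Ala): 3 synonymous substitutions.
Codon 3 (CAC, His): 1 synonymous substitution.
Total: 3 + 3 + 1 = 7.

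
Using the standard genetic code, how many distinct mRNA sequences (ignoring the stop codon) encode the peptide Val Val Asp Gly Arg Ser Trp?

Val: 4 codons.
Val: 4 codons.
Asp: 2 codons.
Gly: 4 codons.
Arg: 6 codons.
Ser: 6 codons.
Trp: 1 codon.
4 × 4 × 2 × 4 × 6 × 6 × 1 = 4608.

4608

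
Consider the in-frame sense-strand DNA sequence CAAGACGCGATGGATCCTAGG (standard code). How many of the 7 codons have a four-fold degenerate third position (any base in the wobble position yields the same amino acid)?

2

Codon 1 CAA (Gln): third position 2-fold.
Codon 2 GAC (Asp): third position 2-fold.
Codon 3 GCG (Ala): third position 4-fold.
Codon 4 ATG (Met): third position 1-fold.
Codon 5 GAT (Asp): third position 2-fold.
Codon 6 CCT (Pro): third position 4-fold.
Codon 7 AGG (Arg): third position 2-fold.
Four-fold degenerate third positions: 2.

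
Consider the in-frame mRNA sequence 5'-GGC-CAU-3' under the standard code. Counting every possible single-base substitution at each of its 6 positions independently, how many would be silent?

4

Codon 1 (GGC, Gly): 3 synonymous substitutions.
Codon 2 (CAU, His): 1 synonymous substitution.
Total: 3 + 1 = 4.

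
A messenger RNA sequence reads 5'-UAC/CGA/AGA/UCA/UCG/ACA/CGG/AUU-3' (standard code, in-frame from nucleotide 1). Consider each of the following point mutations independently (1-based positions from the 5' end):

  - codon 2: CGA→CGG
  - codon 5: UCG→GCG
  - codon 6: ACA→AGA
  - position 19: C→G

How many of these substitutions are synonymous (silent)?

Codon 2: CGA (Arg) → CGG (Arg) — synonymous.
Codon 5: UCG (Ser) → GCG (Ala) — missense.
Codon 6: ACA (Thr) → AGA (Arg) — missense.
Codon 7: CGG (Arg) → GGG (Gly) — missense.
Synonymous: 1 of 4.

1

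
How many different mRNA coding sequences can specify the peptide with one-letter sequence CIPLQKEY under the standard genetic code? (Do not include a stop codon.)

2304

Cys: 2 codons.
Ile: 3 codons.
Pro: 4 codons.
Leu: 6 codons.
Gln: 2 codons.
Lys: 2 codons.
Glu: 2 codons.
Tyr: 2 codons.
2 × 3 × 4 × 6 × 2 × 2 × 2 × 2 = 2304.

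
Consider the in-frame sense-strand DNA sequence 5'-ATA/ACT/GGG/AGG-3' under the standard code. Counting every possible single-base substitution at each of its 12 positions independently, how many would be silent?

Codon 1 (ATA, Ile): 2 synonymous substitutions.
Codon 2 (ACT, Thr): 3 synonymous substitutions.
Codon 3 (GGG, Gly): 3 synonymous substitutions.
Codon 4 (AGG, Arg): 2 synonymous substitutions.
Total: 2 + 3 + 3 + 2 = 10.

10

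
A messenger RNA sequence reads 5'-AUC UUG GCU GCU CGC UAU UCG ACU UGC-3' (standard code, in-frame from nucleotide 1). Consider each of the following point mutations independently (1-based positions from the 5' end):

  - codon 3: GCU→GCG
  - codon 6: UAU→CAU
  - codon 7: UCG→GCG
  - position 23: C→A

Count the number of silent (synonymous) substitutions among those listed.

1

Codon 3: GCU (Ala) → GCG (Ala) — synonymous.
Codon 6: UAU (Tyr) → CAU (His) — missense.
Codon 7: UCG (Ser) → GCG (Ala) — missense.
Codon 8: ACU (Thr) → AAU (Asn) — missense.
Synonymous: 1 of 4.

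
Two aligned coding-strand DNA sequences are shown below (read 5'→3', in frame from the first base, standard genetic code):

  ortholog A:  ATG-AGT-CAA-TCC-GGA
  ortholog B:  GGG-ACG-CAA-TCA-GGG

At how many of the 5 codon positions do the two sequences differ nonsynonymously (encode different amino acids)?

2

Codon 1: ATG Met / GGG Gly — nonsynonymous.
Codon 2: AGT Ser / ACG Thr — nonsynonymous.
Codon 3: CAA Gln / CAA Gln — identical.
Codon 4: TCC Ser / TCA Ser — synonymous.
Codon 5: GGA Gly / GGG Gly — synonymous.
Nonsynonymous differences: 2.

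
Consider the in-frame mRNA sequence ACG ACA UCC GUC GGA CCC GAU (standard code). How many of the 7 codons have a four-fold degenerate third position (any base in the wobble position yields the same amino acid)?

6

Codon 1 ACG (Thr): third position 4-fold.
Codon 2 ACA (Thr): third position 4-fold.
Codon 3 UCC (Ser): third position 4-fold.
Codon 4 GUC (Val): third position 4-fold.
Codon 5 GGA (Gly): third position 4-fold.
Codon 6 CCC (Pro): third position 4-fold.
Codon 7 GAU (Asp): third position 2-fold.
Four-fold degenerate third positions: 6.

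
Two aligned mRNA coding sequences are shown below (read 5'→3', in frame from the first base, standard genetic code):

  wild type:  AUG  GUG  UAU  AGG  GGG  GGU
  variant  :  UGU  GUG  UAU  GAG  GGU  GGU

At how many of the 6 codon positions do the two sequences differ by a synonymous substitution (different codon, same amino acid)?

Codon 1: AUG Met / UGU Cys — nonsynonymous.
Codon 2: GUG Val / GUG Val — identical.
Codon 3: UAU Tyr / UAU Tyr — identical.
Codon 4: AGG Arg / GAG Glu — nonsynonymous.
Codon 5: GGG Gly / GGU Gly — synonymous.
Codon 6: GGU Gly / GGU Gly — identical.
Synonymous differences: 1.

1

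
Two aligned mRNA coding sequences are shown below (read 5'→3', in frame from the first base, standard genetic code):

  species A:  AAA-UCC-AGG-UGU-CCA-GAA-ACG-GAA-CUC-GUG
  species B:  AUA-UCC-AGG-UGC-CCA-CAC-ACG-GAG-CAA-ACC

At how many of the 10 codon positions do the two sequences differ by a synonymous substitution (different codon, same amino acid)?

2

Codon 1: AAA Lys / AUA Ile — nonsynonymous.
Codon 2: UCC Ser / UCC Ser — identical.
Codon 3: AGG Arg / AGG Arg — identical.
Codon 4: UGU Cys / UGC Cys — synonymous.
Codon 5: CCA Pro / CCA Pro — identical.
Codon 6: GAA Glu / CAC His — nonsynonymous.
Codon 7: ACG Thr / ACG Thr — identical.
Codon 8: GAA Glu / GAG Glu — synonymous.
Codon 9: CUC Leu / CAA Gln — nonsynonymous.
Codon 10: GUG Val / ACC Thr — nonsynonymous.
Synonymous differences: 2.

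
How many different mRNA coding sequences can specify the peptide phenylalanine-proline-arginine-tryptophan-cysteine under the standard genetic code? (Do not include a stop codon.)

Phe: 2 codons.
Pro: 4 codons.
Arg: 6 codons.
Trp: 1 codon.
Cys: 2 codons.
2 × 4 × 6 × 1 × 2 = 96.

96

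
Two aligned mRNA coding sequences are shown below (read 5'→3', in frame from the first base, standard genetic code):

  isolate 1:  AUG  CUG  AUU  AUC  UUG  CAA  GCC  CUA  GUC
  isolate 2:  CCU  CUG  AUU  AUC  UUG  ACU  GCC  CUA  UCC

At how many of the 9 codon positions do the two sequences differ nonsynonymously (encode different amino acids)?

3

Codon 1: AUG Met / CCU Pro — nonsynonymous.
Codon 2: CUG Leu / CUG Leu — identical.
Codon 3: AUU Ile / AUU Ile — identical.
Codon 4: AUC Ile / AUC Ile — identical.
Codon 5: UUG Leu / UUG Leu — identical.
Codon 6: CAA Gln / ACU Thr — nonsynonymous.
Codon 7: GCC Ala / GCC Ala — identical.
Codon 8: CUA Leu / CUA Leu — identical.
Codon 9: GUC Val / UCC Ser — nonsynonymous.
Nonsynonymous differences: 3.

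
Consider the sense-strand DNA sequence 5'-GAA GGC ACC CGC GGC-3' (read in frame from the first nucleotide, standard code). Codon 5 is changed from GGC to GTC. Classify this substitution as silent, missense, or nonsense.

Position 14 falls in codon 5: GGC → Gly.
After the substitution the codon is GTC → Val.
Gly ≠ Val, so this is a missense mutation.

missense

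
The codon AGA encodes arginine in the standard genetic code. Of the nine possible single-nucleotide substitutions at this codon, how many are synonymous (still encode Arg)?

Position 1: CGA → 1 synonymous.
Position 2: none → 0 synonymous.
Position 3: AGG → 1 synonymous.
Total: 1 + 0 + 1 = 2.

2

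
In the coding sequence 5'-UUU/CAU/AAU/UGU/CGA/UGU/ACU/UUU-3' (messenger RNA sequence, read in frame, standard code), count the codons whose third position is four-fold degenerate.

Codon 1 UUU (Phe): third position 2-fold.
Codon 2 CAU (His): third position 2-fold.
Codon 3 AAU (Asn): third position 2-fold.
Codon 4 UGU (Cys): third position 2-fold.
Codon 5 CGA (Arg): third position 4-fold.
Codon 6 UGU (Cys): third position 2-fold.
Codon 7 ACU (Thr): third position 4-fold.
Codon 8 UUU (Phe): third position 2-fold.
Four-fold degenerate third positions: 2.

2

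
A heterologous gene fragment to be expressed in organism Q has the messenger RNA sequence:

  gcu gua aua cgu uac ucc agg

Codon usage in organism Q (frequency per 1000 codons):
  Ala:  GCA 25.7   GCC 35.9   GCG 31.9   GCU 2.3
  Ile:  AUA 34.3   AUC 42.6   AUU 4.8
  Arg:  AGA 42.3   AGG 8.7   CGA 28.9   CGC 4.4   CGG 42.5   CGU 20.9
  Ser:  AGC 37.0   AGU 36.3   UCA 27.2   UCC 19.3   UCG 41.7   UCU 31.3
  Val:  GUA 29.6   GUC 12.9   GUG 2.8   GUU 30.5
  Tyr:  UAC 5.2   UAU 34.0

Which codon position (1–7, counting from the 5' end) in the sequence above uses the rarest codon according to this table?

Codon 1 GCU (Ala): 2.3 per 1000.
Codon 2 GUA (Val): 29.6 per 1000.
Codon 3 AUA (Ile): 34.3 per 1000.
Codon 4 CGU (Arg): 20.9 per 1000.
Codon 5 UAC (Tyr): 5.2 per 1000.
Codon 6 UCC (Ser): 19.3 per 1000.
Codon 7 AGG (Arg): 8.7 per 1000.
Lowest frequency is 2.3 at codon 1.

1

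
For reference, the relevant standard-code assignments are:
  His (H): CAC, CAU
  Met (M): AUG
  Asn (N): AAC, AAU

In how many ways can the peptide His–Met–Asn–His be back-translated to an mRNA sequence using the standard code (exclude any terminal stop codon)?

His: 2 codons.
Met: 1 codon.
Asn: 2 codons.
His: 2 codons.
2 × 1 × 2 × 2 = 8.

8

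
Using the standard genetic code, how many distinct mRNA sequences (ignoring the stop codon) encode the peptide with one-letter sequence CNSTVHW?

Cys: 2 codons.
Asn: 2 codons.
Ser: 6 codons.
Thr: 4 codons.
Val: 4 codons.
His: 2 codons.
Trp: 1 codon.
2 × 2 × 6 × 4 × 4 × 2 × 1 = 768.

768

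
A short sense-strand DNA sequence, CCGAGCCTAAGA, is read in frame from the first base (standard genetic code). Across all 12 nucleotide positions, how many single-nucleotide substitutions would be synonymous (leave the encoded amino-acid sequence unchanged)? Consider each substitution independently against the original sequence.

Codon 1 (CCG, Pro): 3 synonymous substitutions.
Codon 2 (AGC, Ser): 1 synonymous substitution.
Codon 3 (CTA, Leu): 4 synonymous substitutions.
Codon 4 (AGA, Arg): 2 synonymous substitutions.
Total: 3 + 1 + 4 + 2 = 10.

10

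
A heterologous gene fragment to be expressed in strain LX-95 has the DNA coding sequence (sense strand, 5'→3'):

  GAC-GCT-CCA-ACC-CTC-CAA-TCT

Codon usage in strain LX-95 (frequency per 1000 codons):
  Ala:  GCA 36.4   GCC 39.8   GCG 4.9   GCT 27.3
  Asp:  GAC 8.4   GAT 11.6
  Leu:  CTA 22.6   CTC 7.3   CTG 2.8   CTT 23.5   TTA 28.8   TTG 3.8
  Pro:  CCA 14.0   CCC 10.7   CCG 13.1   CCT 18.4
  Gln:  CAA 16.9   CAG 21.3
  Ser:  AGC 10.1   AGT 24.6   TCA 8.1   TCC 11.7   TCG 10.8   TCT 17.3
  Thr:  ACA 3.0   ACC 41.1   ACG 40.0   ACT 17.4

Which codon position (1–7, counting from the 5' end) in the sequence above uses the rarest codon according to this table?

5

Codon 1 GAC (Asp): 8.4 per 1000.
Codon 2 GCT (Ala): 27.3 per 1000.
Codon 3 CCA (Pro): 14.0 per 1000.
Codon 4 ACC (Thr): 41.1 per 1000.
Codon 5 CTC (Leu): 7.3 per 1000.
Codon 6 CAA (Gln): 16.9 per 1000.
Codon 7 TCT (Ser): 17.3 per 1000.
Lowest frequency is 7.3 at codon 5.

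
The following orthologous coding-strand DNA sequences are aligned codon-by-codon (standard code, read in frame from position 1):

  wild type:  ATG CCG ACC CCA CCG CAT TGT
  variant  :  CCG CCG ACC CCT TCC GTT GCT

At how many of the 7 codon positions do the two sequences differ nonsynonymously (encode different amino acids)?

4

Codon 1: ATG Met / CCG Pro — nonsynonymous.
Codon 2: CCG Pro / CCG Pro — identical.
Codon 3: ACC Thr / ACC Thr — identical.
Codon 4: CCA Pro / CCT Pro — synonymous.
Codon 5: CCG Pro / TCC Ser — nonsynonymous.
Codon 6: CAT His / GTT Val — nonsynonymous.
Codon 7: TGT Cys / GCT Ala — nonsynonymous.
Nonsynonymous differences: 4.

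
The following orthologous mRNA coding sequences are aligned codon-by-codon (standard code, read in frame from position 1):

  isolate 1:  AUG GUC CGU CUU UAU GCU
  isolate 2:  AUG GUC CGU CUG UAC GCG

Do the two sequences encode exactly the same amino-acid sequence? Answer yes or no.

yes

Codon 1: AUG Met / AUG Met — identical.
Codon 2: GUC Val / GUC Val — identical.
Codon 3: CGU Arg / CGU Arg — identical.
Codon 4: CUU Leu / CUG Leu — synonymous.
Codon 5: UAU Tyr / UAC Tyr — synonymous.
Codon 6: GCU Ala / GCG Ala — synonymous.
Nonsynonymous differences: 0 → same protein.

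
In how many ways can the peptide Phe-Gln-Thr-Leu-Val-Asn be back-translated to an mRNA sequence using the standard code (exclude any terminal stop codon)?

Phe: 2 codons.
Gln: 2 codons.
Thr: 4 codons.
Leu: 6 codons.
Val: 4 codons.
Asn: 2 codons.
2 × 2 × 4 × 6 × 4 × 2 = 768.

768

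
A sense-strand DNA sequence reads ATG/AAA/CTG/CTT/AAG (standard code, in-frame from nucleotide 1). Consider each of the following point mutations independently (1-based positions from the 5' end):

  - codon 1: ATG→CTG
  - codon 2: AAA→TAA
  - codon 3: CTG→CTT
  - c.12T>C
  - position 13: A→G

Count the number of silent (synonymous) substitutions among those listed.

Codon 1: ATG (Met) → CTG (Leu) — missense.
Codon 2: AAA (Lys) → TAA (Stop) — nonsense.
Codon 3: CTG (Leu) → CTT (Leu) — synonymous.
Codon 4: CTT (Leu) → CTC (Leu) — synonymous.
Codon 5: AAG (Lys) → GAG (Glu) — missense.
Synonymous: 2 of 5.

2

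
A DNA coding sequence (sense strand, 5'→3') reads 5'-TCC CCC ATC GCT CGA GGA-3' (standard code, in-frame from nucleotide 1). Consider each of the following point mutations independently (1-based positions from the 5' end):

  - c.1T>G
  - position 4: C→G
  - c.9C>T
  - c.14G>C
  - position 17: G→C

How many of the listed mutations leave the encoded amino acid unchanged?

Codon 1: TCC (Ser) → GCC (Ala) — missense.
Codon 2: CCC (Pro) → GCC (Ala) — missense.
Codon 3: ATC (Ile) → ATT (Ile) — synonymous.
Codon 5: CGA (Arg) → CCA (Pro) — missense.
Codon 6: GGA (Gly) → GCA (Ala) — missense.
Synonymous: 1 of 5.

1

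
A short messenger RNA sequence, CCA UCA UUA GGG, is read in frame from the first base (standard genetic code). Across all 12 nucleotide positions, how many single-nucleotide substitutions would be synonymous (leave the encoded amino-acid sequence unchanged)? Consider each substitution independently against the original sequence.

Codon 1 (CCA, Pro): 3 synonymous substitutions.
Codon 2 (UCA, Ser): 3 synonymous substitutions.
Codon 3 (UUA, Leu): 2 synonymous substitutions.
Codon 4 (GGG, Gly): 3 synonymous substitutions.
Total: 3 + 3 + 2 + 3 = 11.

11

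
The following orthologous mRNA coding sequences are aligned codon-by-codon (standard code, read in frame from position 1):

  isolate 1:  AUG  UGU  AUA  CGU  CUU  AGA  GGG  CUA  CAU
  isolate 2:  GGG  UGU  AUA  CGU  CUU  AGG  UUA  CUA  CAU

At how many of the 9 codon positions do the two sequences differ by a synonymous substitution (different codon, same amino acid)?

Codon 1: AUG Met / GGG Gly — nonsynonymous.
Codon 2: UGU Cys / UGU Cys — identical.
Codon 3: AUA Ile / AUA Ile — identical.
Codon 4: CGU Arg / CGU Arg — identical.
Codon 5: CUU Leu / CUU Leu — identical.
Codon 6: AGA Arg / AGG Arg — synonymous.
Codon 7: GGG Gly / UUA Leu — nonsynonymous.
Codon 8: CUA Leu / CUA Leu — identical.
Codon 9: CAU His / CAU His — identical.
Synonymous differences: 1.

1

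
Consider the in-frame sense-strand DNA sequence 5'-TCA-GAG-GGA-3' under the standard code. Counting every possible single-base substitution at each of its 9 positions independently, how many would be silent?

Codon 1 (TCA, Ser): 3 synonymous substitutions.
Codon 2 (GAG, Glu): 1 synonymous substitution.
Codon 3 (GGA, Gly): 3 synonymous substitutions.
Total: 3 + 1 + 3 = 7.

7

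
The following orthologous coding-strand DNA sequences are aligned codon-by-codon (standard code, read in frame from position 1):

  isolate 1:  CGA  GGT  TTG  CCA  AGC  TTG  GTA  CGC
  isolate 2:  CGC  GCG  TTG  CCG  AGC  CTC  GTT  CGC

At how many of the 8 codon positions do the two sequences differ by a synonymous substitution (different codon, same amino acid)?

4

Codon 1: CGA Arg / CGC Arg — synonymous.
Codon 2: GGT Gly / GCG Ala — nonsynonymous.
Codon 3: TTG Leu / TTG Leu — identical.
Codon 4: CCA Pro / CCG Pro — synonymous.
Codon 5: AGC Ser / AGC Ser — identical.
Codon 6: TTG Leu / CTC Leu — synonymous.
Codon 7: GTA Val / GTT Val — synonymous.
Codon 8: CGC Arg / CGC Arg — identical.
Synonymous differences: 4.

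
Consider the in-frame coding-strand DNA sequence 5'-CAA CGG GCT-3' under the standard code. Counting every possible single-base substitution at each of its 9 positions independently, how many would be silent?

8

Codon 1 (CAA, Gln): 1 synonymous substitution.
Codon 2 (CGG, Arg): 4 synonymous substitutions.
Codon 3 (GCT, Ala): 3 synonymous substitutions.
Total: 1 + 4 + 3 = 8.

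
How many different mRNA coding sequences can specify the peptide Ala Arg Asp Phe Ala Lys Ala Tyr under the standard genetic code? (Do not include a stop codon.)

6144

Ala: 4 codons.
Arg: 6 codons.
Asp: 2 codons.
Phe: 2 codons.
Ala: 4 codons.
Lys: 2 codons.
Ala: 4 codons.
Tyr: 2 codons.
4 × 6 × 2 × 2 × 4 × 2 × 4 × 2 = 6144.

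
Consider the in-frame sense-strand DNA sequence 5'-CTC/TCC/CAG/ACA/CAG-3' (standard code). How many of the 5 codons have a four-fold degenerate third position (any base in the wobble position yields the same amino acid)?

3

Codon 1 CTC (Leu): third position 4-fold.
Codon 2 TCC (Ser): third position 4-fold.
Codon 3 CAG (Gln): third position 2-fold.
Codon 4 ACA (Thr): third position 4-fold.
Codon 5 CAG (Gln): third position 2-fold.
Four-fold degenerate third positions: 3.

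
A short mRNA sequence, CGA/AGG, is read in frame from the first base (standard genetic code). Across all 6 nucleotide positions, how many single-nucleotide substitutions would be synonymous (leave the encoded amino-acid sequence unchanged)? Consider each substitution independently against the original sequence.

6

Codon 1 (CGA, Arg): 4 synonymous substitutions.
Codon 2 (AGG, Arg): 2 synonymous substitutions.
Total: 4 + 2 = 6.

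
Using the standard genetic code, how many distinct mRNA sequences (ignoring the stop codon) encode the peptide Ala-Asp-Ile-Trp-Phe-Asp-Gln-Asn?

384

Ala: 4 codons.
Asp: 2 codons.
Ile: 3 codons.
Trp: 1 codon.
Phe: 2 codons.
Asp: 2 codons.
Gln: 2 codons.
Asn: 2 codons.
4 × 2 × 3 × 1 × 2 × 2 × 2 × 2 = 384.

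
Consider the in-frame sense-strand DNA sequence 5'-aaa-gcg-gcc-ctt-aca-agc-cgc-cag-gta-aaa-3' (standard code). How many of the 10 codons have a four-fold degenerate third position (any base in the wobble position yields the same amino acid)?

6

Codon 1 AAA (Lys): third position 2-fold.
Codon 2 GCG (Ala): third position 4-fold.
Codon 3 GCC (Ala): third position 4-fold.
Codon 4 CTT (Leu): third position 4-fold.
Codon 5 ACA (Thr): third position 4-fold.
Codon 6 AGC (Ser): third position 2-fold.
Codon 7 CGC (Arg): third position 4-fold.
Codon 8 CAG (Gln): third position 2-fold.
Codon 9 GTA (Val): third position 4-fold.
Codon 10 AAA (Lys): third position 2-fold.
Four-fold degenerate third positions: 6.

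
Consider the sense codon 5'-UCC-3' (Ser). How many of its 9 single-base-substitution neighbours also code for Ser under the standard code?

Position 1: none → 0 synonymous.
Position 2: none → 0 synonymous.
Position 3: UCU, UCA, UCG → 3 synonymous.
Total: 0 + 0 + 3 = 3.

3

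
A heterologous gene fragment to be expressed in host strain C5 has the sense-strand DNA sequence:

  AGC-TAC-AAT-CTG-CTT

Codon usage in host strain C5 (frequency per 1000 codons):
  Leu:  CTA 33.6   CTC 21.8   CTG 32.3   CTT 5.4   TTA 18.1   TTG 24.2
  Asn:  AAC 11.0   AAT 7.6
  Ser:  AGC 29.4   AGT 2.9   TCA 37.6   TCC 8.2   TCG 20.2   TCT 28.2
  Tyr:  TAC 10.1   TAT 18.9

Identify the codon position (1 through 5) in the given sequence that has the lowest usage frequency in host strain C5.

5

Codon 1 AGC (Ser): 29.4 per 1000.
Codon 2 TAC (Tyr): 10.1 per 1000.
Codon 3 AAT (Asn): 7.6 per 1000.
Codon 4 CTG (Leu): 32.3 per 1000.
Codon 5 CTT (Leu): 5.4 per 1000.
Lowest frequency is 5.4 at codon 5.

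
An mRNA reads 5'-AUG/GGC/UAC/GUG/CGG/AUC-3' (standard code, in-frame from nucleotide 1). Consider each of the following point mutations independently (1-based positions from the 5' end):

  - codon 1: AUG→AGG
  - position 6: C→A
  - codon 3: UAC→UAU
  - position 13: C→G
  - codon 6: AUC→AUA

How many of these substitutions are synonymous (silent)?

Codon 1: AUG (Met) → AGG (Arg) — missense.
Codon 2: GGC (Gly) → GGA (Gly) — synonymous.
Codon 3: UAC (Tyr) → UAU (Tyr) — synonymous.
Codon 5: CGG (Arg) → GGG (Gly) — missense.
Codon 6: AUC (Ile) → AUA (Ile) — synonymous.
Synonymous: 3 of 5.

3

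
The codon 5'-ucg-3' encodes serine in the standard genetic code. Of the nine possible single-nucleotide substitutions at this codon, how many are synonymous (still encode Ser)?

3

Position 1: none → 0 synonymous.
Position 2: none → 0 synonymous.
Position 3: UCU, UCC, UCA → 3 synonymous.
Total: 0 + 0 + 3 = 3.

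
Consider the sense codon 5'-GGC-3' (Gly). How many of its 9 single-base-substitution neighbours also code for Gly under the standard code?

Position 1: none → 0 synonymous.
Position 2: none → 0 synonymous.
Position 3: GGT, GGA, GGG → 3 synonymous.
Total: 0 + 0 + 3 = 3.

3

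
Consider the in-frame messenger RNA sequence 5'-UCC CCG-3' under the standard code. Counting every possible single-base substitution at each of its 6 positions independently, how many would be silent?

Codon 1 (UCC, Ser): 3 synonymous substitutions.
Codon 2 (CCG, Pro): 3 synonymous substitutions.
Total: 3 + 3 = 6.

6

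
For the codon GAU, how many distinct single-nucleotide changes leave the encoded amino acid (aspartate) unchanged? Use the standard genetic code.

Position 1: none → 0 synonymous.
Position 2: none → 0 synonymous.
Position 3: GAC → 1 synonymous.
Total: 0 + 0 + 1 = 1.

1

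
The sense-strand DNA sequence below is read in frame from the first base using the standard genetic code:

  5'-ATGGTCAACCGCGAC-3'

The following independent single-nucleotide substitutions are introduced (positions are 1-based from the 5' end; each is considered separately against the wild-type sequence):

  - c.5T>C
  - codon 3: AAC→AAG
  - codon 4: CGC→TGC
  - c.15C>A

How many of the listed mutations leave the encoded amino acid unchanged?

Codon 2: GTC (Val) → GCC (Ala) — missense.
Codon 3: AAC (Asn) → AAG (Lys) — missense.
Codon 4: CGC (Arg) → TGC (Cys) — missense.
Codon 5: GAC (Asp) → GAA (Glu) — missense.
Synonymous: 0 of 4.

0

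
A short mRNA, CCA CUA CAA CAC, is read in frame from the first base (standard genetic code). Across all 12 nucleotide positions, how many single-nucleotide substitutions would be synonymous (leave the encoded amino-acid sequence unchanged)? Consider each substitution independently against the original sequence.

9

Codon 1 (CCA, Pro): 3 synonymous substitutions.
Codon 2 (CUA, Leu): 4 synonymous substitutions.
Codon 3 (CAA, Gln): 1 synonymous substitution.
Codon 4 (CAC, His): 1 synonymous substitution.
Total: 3 + 4 + 1 + 1 = 9.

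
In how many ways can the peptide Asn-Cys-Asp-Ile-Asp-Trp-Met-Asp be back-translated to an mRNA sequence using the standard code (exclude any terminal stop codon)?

96

Asn: 2 codons.
Cys: 2 codons.
Asp: 2 codons.
Ile: 3 codons.
Asp: 2 codons.
Trp: 1 codon.
Met: 1 codon.
Asp: 2 codons.
2 × 2 × 2 × 3 × 2 × 1 × 1 × 2 = 96.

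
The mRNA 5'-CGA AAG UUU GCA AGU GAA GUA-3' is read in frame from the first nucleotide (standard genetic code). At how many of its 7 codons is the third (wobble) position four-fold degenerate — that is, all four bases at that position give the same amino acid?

Codon 1 CGA (Arg): third position 4-fold.
Codon 2 AAG (Lys): third position 2-fold.
Codon 3 UUU (Phe): third position 2-fold.
Codon 4 GCA (Ala): third position 4-fold.
Codon 5 AGU (Ser): third position 2-fold.
Codon 6 GAA (Glu): third position 2-fold.
Codon 7 GUA (Val): third position 4-fold.
Four-fold degenerate third positions: 3.

3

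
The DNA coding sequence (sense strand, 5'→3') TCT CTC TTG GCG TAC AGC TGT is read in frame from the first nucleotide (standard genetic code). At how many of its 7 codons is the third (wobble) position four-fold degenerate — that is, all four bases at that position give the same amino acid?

3

Codon 1 TCT (Ser): third position 4-fold.
Codon 2 CTC (Leu): third position 4-fold.
Codon 3 TTG (Leu): third position 2-fold.
Codon 4 GCG (Ala): third position 4-fold.
Codon 5 TAC (Tyr): third position 2-fold.
Codon 6 AGC (Ser): third position 2-fold.
Codon 7 TGT (Cys): third position 2-fold.
Four-fold degenerate third positions: 3.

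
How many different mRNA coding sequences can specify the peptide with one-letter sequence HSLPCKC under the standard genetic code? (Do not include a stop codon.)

2304

His: 2 codons.
Ser: 6 codons.
Leu: 6 codons.
Pro: 4 codons.
Cys: 2 codons.
Lys: 2 codons.
Cys: 2 codons.
2 × 6 × 6 × 4 × 2 × 2 × 2 = 2304.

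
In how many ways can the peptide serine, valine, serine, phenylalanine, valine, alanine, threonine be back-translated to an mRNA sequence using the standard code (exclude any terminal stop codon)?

Ser: 6 codons.
Val: 4 codons.
Ser: 6 codons.
Phe: 2 codons.
Val: 4 codons.
Ala: 4 codons.
Thr: 4 codons.
6 × 4 × 6 × 2 × 4 × 4 × 4 = 18432.

18432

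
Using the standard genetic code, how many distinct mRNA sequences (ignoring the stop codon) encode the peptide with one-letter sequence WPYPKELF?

Trp: 1 codon.
Pro: 4 codons.
Tyr: 2 codons.
Pro: 4 codons.
Lys: 2 codons.
Glu: 2 codons.
Leu: 6 codons.
Phe: 2 codons.
1 × 4 × 2 × 4 × 2 × 2 × 6 × 2 = 1536.

1536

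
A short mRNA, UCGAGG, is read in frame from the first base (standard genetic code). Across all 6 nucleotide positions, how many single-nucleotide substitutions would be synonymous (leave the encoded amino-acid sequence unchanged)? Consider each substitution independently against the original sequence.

Codon 1 (UCG, Ser): 3 synonymous substitutions.
Codon 2 (AGG, Arg): 2 synonymous substitutions.
Total: 3 + 2 = 5.

5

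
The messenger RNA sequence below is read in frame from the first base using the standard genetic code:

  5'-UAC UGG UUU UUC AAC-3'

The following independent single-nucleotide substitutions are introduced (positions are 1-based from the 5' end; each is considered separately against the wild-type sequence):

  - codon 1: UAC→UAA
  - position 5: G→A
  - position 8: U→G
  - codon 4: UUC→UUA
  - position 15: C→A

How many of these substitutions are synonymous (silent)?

0

Codon 1: UAC (Tyr) → UAA (Stop) — nonsense.
Codon 2: UGG (Trp) → UAG (Stop) — nonsense.
Codon 3: UUU (Phe) → UGU (Cys) — missense.
Codon 4: UUC (Phe) → UUA (Leu) — missense.
Codon 5: AAC (Asn) → AAA (Lys) — missense.
Synonymous: 0 of 5.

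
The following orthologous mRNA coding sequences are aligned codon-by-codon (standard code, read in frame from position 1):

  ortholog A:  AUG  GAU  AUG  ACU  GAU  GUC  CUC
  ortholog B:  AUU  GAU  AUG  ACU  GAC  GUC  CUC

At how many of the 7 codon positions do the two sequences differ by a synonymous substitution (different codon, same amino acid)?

1

Codon 1: AUG Met / AUU Ile — nonsynonymous.
Codon 2: GAU Asp / GAU Asp — identical.
Codon 3: AUG Met / AUG Met — identical.
Codon 4: ACU Thr / ACU Thr — identical.
Codon 5: GAU Asp / GAC Asp — synonymous.
Codon 6: GUC Val / GUC Val — identical.
Codon 7: CUC Leu / CUC Leu — identical.
Synonymous differences: 1.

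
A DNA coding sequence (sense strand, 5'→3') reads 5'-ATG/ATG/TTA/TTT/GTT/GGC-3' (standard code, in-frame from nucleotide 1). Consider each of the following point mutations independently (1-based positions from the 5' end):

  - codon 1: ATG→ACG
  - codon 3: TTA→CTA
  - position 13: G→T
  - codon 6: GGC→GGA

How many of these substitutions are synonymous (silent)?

Codon 1: ATG (Met) → ACG (Thr) — missense.
Codon 3: TTA (Leu) → CTA (Leu) — synonymous.
Codon 5: GTT (Val) → TTT (Phe) — missense.
Codon 6: GGC (Gly) → GGA (Gly) — synonymous.
Synonymous: 2 of 4.

2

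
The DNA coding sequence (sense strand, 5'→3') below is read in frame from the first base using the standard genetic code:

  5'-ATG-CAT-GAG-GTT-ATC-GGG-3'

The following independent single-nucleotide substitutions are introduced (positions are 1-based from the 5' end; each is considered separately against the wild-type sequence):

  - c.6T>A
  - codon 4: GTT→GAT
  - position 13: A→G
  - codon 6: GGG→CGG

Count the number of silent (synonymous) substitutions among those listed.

Codon 2: CAT (His) → CAA (Gln) — missense.
Codon 4: GTT (Val) → GAT (Asp) — missense.
Codon 5: ATC (Ile) → GTC (Val) — missense.
Codon 6: GGG (Gly) → CGG (Arg) — missense.
Synonymous: 0 of 4.

0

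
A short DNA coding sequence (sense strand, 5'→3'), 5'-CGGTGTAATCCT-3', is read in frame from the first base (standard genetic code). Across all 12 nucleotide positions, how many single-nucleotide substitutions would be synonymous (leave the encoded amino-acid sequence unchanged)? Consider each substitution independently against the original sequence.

Codon 1 (CGG, Arg): 4 synonymous substitutions.
Codon 2 (TGT, Cys): 1 synonymous substitution.
Codon 3 (AAT, Asn): 1 synonymous substitution.
Codon 4 (CCT, Pro): 3 synonymous substitutions.
Total: 4 + 1 + 1 + 3 = 9.

9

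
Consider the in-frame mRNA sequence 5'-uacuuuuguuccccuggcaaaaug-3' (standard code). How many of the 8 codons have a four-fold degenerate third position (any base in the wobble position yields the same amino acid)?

3

Codon 1 UAC (Tyr): third position 2-fold.
Codon 2 UUU (Phe): third position 2-fold.
Codon 3 UGU (Cys): third position 2-fold.
Codon 4 UCC (Ser): third position 4-fold.
Codon 5 CCU (Pro): third position 4-fold.
Codon 6 GGC (Gly): third position 4-fold.
Codon 7 AAA (Lys): third position 2-fold.
Codon 8 AUG (Met): third position 1-fold.
Four-fold degenerate third positions: 3.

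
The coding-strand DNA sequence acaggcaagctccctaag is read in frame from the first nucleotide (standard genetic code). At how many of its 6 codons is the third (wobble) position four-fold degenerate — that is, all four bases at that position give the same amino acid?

4

Codon 1 ACA (Thr): third position 4-fold.
Codon 2 GGC (Gly): third position 4-fold.
Codon 3 AAG (Lys): third position 2-fold.
Codon 4 CTC (Leu): third position 4-fold.
Codon 5 CCT (Pro): third position 4-fold.
Codon 6 AAG (Lys): third position 2-fold.
Four-fold degenerate third positions: 4.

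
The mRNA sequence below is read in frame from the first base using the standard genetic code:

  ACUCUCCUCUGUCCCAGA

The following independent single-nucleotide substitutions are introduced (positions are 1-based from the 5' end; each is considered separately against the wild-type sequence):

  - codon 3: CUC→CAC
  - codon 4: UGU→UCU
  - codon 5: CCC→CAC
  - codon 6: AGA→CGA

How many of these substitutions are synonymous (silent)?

1

Codon 3: CUC (Leu) → CAC (His) — missense.
Codon 4: UGU (Cys) → UCU (Ser) — missense.
Codon 5: CCC (Pro) → CAC (His) — missense.
Codon 6: AGA (Arg) → CGA (Arg) — synonymous.
Synonymous: 1 of 4.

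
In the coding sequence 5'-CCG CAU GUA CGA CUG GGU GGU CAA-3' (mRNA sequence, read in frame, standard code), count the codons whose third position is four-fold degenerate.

Codon 1 CCG (Pro): third position 4-fold.
Codon 2 CAU (His): third position 2-fold.
Codon 3 GUA (Val): third position 4-fold.
Codon 4 CGA (Arg): third position 4-fold.
Codon 5 CUG (Leu): third position 4-fold.
Codon 6 GGU (Gly): third position 4-fold.
Codon 7 GGU (Gly): third position 4-fold.
Codon 8 CAA (Gln): third position 2-fold.
Four-fold degenerate third positions: 6.

6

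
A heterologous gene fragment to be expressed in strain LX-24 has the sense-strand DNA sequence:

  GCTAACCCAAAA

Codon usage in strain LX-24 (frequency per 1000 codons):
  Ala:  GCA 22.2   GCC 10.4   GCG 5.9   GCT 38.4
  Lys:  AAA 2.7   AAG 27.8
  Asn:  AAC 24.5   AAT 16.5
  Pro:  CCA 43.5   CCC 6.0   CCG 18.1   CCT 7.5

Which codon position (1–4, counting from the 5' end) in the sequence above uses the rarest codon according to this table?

Codon 1 GCT (Ala): 38.4 per 1000.
Codon 2 AAC (Asn): 24.5 per 1000.
Codon 3 CCA (Pro): 43.5 per 1000.
Codon 4 AAA (Lys): 2.7 per 1000.
Lowest frequency is 2.7 at codon 4.

4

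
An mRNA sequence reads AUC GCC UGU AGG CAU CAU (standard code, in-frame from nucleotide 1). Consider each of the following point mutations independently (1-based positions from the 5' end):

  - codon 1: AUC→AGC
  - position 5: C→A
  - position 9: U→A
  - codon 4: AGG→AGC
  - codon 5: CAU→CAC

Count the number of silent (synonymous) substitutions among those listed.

Codon 1: AUC (Ile) → AGC (Ser) — missense.
Codon 2: GCC (Ala) → GAC (Asp) — missense.
Codon 3: UGU (Cys) → UGA (Stop) — nonsense.
Codon 4: AGG (Arg) → AGC (Ser) — missense.
Codon 5: CAU (His) → CAC (His) — synonymous.
Synonymous: 1 of 5.

1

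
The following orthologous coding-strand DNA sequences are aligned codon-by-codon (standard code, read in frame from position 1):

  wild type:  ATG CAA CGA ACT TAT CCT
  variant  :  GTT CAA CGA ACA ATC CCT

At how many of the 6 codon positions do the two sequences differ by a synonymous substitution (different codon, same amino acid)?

1

Codon 1: ATG Met / GTT Val — nonsynonymous.
Codon 2: CAA Gln / CAA Gln — identical.
Codon 3: CGA Arg / CGA Arg — identical.
Codon 4: ACT Thr / ACA Thr — synonymous.
Codon 5: TAT Tyr / ATC Ile — nonsynonymous.
Codon 6: CCT Pro / CCT Pro — identical.
Synonymous differences: 1.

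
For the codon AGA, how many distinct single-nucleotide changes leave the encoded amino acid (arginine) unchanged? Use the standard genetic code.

Position 1: CGA → 1 synonymous.
Position 2: none → 0 synonymous.
Position 3: AGG → 1 synonymous.
Total: 1 + 0 + 1 = 2.

2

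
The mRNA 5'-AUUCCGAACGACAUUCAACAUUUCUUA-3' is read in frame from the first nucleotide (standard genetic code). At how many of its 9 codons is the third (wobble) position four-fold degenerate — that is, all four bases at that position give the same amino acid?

1

Codon 1 AUU (Ile): third position 3-fold.
Codon 2 CCG (Pro): third position 4-fold.
Codon 3 AAC (Asn): third position 2-fold.
Codon 4 GAC (Asp): third position 2-fold.
Codon 5 AUU (Ile): third position 3-fold.
Codon 6 CAA (Gln): third position 2-fold.
Codon 7 CAU (His): third position 2-fold.
Codon 8 UUC (Phe): third position 2-fold.
Codon 9 UUA (Leu): third position 2-fold.
Four-fold degenerate third positions: 1.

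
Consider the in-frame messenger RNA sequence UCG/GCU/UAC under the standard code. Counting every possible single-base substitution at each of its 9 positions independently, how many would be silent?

Codon 1 (UCG, Ser): 3 synonymous substitutions.
Codon 2 (GCU, Ala): 3 synonymous substitutions.
Codon 3 (UAC, Tyr): 1 synonymous substitution.
Total: 3 + 3 + 1 = 7.

7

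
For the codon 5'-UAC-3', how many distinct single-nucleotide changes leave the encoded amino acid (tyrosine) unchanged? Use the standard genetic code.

1

Position 1: none → 0 synonymous.
Position 2: none → 0 synonymous.
Position 3: UAU → 1 synonymous.
Total: 0 + 0 + 1 = 1.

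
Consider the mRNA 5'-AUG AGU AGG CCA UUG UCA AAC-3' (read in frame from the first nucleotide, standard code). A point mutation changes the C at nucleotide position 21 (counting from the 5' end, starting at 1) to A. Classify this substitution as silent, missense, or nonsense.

Position 21 falls in codon 7: AAC → Asn.
After the substitution the codon is AAA → Lys.
Asn ≠ Lys, so this is a missense mutation.

missense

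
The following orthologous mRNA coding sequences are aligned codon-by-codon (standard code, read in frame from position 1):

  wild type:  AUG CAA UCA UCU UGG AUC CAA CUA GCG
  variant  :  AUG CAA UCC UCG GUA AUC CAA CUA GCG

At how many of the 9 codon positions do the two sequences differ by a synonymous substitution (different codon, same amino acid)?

2

Codon 1: AUG Met / AUG Met — identical.
Codon 2: CAA Gln / CAA Gln — identical.
Codon 3: UCA Ser / UCC Ser — synonymous.
Codon 4: UCU Ser / UCG Ser — synonymous.
Codon 5: UGG Trp / GUA Val — nonsynonymous.
Codon 6: AUC Ile / AUC Ile — identical.
Codon 7: CAA Gln / CAA Gln — identical.
Codon 8: CUA Leu / CUA Leu — identical.
Codon 9: GCG Ala / GCG Ala — identical.
Synonymous differences: 2.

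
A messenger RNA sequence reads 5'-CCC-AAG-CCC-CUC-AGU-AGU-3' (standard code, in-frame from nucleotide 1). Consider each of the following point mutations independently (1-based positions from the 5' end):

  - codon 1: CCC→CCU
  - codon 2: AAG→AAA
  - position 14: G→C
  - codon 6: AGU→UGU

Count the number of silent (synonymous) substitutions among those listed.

Codon 1: CCC (Pro) → CCU (Pro) — synonymous.
Codon 2: AAG (Lys) → AAA (Lys) — synonymous.
Codon 5: AGU (Ser) → ACU (Thr) — missense.
Codon 6: AGU (Ser) → UGU (Cys) — missense.
Synonymous: 2 of 4.

2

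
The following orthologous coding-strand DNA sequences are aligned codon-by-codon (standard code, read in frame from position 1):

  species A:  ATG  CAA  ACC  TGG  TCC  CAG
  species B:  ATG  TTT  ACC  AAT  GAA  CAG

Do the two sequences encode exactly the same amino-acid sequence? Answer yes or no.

no

Codon 1: ATG Met / ATG Met — identical.
Codon 2: CAA Gln / TTT Phe — nonsynonymous.
Codon 3: ACC Thr / ACC Thr — identical.
Codon 4: TGG Trp / AAT Asn — nonsynonymous.
Codon 5: TCC Ser / GAA Glu — nonsynonymous.
Codon 6: CAG Gln / CAG Gln — identical.
Nonsynonymous differences: 3 → different protein.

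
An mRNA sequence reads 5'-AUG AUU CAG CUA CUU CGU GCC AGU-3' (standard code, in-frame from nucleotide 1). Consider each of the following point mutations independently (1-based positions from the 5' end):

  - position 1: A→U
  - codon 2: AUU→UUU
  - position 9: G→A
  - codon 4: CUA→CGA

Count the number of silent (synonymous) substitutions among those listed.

1

Codon 1: AUG (Met) → UUG (Leu) — missense.
Codon 2: AUU (Ile) → UUU (Phe) — missense.
Codon 3: CAG (Gln) → CAA (Gln) — synonymous.
Codon 4: CUA (Leu) → CGA (Arg) — missense.
Synonymous: 1 of 4.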